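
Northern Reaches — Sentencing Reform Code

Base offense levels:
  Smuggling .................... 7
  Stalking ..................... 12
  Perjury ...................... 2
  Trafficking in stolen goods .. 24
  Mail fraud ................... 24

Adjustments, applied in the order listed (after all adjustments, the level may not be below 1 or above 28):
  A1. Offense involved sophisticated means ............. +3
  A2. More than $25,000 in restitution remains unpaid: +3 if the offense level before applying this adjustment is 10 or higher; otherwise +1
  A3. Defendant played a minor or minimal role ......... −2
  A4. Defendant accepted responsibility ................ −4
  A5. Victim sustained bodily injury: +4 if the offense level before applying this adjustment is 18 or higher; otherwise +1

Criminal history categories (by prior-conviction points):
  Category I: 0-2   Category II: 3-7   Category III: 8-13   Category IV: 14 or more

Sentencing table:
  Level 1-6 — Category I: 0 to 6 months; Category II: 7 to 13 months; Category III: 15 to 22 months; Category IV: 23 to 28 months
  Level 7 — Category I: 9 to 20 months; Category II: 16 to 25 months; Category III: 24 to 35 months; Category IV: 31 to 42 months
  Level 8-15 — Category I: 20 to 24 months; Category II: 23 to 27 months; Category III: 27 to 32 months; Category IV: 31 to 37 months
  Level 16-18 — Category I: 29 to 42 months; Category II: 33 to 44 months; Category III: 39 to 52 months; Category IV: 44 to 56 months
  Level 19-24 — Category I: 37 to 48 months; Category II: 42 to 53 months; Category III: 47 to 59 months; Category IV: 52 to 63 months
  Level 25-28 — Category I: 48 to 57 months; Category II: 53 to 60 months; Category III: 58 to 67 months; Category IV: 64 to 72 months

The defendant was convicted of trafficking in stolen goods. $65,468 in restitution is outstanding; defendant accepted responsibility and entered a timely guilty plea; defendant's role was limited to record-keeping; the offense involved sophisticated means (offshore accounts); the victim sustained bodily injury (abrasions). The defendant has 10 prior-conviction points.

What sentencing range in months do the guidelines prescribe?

Base offense level for trafficking in stolen goods: 24.
A1 applies: 24 + 3 = 27.
A2 applies (level before this adjustment is 27 ≥ 10, so +3): 27 + 3 = 30.
A3 applies: 30 − 2 = 28.
A4 applies: 28 − 4 = 24.
A5 applies (level before this adjustment is 24 ≥ 18, so +4): 24 + 4 = 28.
Final offense level: 28.
Criminal history: 10 prior points → Category III (8-13).
Level 28 falls in the 25-28 band.
Grid: Level 25-28 × Category III = 58-67 months.

58-67 months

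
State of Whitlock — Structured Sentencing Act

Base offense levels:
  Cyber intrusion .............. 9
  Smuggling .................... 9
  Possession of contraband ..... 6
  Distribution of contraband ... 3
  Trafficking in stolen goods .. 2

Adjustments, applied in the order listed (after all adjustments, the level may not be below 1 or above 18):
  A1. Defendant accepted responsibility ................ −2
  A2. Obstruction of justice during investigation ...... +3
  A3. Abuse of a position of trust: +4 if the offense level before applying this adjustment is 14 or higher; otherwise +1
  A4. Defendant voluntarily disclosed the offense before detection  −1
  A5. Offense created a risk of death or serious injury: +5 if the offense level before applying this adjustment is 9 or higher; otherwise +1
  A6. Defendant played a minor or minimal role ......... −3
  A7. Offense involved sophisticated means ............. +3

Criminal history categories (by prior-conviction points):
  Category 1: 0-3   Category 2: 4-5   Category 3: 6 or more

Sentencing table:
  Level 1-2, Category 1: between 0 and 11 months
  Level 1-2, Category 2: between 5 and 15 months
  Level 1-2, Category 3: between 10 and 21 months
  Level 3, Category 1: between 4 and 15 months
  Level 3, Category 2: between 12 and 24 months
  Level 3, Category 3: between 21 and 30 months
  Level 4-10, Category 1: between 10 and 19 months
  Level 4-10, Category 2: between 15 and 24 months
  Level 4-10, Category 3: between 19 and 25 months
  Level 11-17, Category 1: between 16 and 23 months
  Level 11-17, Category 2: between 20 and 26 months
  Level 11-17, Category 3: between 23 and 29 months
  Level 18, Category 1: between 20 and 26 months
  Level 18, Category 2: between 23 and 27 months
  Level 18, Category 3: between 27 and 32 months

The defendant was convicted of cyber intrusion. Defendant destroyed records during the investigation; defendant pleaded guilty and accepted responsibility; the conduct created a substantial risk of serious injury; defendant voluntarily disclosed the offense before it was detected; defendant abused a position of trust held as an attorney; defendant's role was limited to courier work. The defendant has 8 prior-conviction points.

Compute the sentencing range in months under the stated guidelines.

Base offense level for cyber intrusion: 9.
A1 applies: 9 − 2 = 7.
A2 applies: 7 + 3 = 10.
A3 applies (level before this adjustment is 10 < 14, so +1): 10 + 1 = 11.
A4 applies: 11 − 1 = 10.
A5 applies (level before this adjustment is 10 ≥ 9, so +5): 10 + 5 = 15.
A6 applies: 15 − 3 = 12.
A7 does not apply.
Final offense level: 12.
Criminal history: 8 prior points → Category 3 (6+).
Level 12 falls in the 11-17 band.
Grid: Level 11-17 × Category 3 = 23-29 months.

23-29 months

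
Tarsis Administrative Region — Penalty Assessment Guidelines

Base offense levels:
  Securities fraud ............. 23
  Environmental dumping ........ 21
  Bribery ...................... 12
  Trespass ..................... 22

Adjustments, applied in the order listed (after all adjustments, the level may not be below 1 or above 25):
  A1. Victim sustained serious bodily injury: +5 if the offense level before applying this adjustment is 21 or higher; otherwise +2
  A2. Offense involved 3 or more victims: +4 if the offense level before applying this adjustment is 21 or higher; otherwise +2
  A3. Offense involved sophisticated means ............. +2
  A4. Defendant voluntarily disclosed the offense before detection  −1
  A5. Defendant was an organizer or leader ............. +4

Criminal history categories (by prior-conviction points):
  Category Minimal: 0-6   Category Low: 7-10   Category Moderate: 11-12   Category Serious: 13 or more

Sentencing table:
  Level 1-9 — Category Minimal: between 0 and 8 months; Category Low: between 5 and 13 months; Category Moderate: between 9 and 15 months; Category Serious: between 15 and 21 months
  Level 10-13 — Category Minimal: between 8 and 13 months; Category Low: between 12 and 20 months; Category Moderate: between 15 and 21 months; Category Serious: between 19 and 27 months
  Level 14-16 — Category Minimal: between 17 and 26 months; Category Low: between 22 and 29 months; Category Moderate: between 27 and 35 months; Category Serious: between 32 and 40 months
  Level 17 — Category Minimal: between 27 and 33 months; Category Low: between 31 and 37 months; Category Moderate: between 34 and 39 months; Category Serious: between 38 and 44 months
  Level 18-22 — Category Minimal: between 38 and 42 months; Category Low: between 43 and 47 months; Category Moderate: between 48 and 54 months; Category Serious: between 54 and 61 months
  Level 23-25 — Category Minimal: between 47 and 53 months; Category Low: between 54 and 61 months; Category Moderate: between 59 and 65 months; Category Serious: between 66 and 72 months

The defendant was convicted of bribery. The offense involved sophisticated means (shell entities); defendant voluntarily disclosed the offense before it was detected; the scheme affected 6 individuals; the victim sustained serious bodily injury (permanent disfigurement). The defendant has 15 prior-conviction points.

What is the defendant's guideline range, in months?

38-44 months

Base offense level for bribery: 12.
A1 applies (level before this adjustment is 12 < 21, so +2): 12 + 2 = 14.
A2 applies (level before this adjustment is 14 < 21, so +2): 14 + 2 = 16.
A3 applies: 16 + 2 = 18.
A4 applies: 18 − 1 = 17.
Final offense level: 17.
Criminal history: 15 prior points → Category Serious (13+).
Level 17 falls in the 17 band.
Grid: Level 17 × Category Serious = 38-44 months.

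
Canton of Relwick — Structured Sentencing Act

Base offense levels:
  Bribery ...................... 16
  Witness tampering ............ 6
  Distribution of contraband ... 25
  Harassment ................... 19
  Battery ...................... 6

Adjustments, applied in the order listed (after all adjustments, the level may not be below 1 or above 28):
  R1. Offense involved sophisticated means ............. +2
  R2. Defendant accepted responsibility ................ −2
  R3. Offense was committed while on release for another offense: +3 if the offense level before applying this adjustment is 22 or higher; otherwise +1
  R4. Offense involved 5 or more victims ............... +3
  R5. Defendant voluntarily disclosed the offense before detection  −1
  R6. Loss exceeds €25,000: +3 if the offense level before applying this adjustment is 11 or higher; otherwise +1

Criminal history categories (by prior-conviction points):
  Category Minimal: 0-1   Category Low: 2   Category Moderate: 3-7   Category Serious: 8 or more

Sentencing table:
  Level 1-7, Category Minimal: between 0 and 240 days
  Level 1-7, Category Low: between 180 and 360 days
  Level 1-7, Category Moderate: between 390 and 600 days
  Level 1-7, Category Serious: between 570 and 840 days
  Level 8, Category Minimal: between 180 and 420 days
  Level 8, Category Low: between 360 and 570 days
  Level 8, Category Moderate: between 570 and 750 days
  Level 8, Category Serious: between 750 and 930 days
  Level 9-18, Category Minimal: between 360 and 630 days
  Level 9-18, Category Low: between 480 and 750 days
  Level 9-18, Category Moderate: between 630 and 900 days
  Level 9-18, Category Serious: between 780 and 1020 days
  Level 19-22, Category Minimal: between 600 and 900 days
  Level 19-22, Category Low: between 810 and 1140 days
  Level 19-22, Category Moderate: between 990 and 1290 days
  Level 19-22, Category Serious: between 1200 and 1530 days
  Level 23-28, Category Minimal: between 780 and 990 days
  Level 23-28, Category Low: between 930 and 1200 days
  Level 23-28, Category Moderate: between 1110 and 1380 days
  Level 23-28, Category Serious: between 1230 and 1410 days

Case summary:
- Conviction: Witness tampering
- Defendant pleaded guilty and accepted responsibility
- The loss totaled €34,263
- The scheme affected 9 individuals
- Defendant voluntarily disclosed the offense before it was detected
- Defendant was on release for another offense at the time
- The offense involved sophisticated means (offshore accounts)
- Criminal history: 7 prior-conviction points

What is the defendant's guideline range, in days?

Base offense level for witness tampering: 6.
R1 applies: 6 + 2 = 8.
R2 applies: 8 − 2 = 6.
R3 applies (level before this adjustment is 6 < 22, so +1): 6 + 1 = 7.
R4 applies: 7 + 3 = 10.
R5 applies: 10 − 1 = 9.
R6 applies (level before this adjustment is 9 < 11, so +1): 9 + 1 = 10.
Final offense level: 10.
Criminal history: 7 prior points → Category Moderate (3-7).
Level 10 falls in the 9-18 band.
Grid: Level 9-18 × Category Moderate = 630-900 days.

630-900 days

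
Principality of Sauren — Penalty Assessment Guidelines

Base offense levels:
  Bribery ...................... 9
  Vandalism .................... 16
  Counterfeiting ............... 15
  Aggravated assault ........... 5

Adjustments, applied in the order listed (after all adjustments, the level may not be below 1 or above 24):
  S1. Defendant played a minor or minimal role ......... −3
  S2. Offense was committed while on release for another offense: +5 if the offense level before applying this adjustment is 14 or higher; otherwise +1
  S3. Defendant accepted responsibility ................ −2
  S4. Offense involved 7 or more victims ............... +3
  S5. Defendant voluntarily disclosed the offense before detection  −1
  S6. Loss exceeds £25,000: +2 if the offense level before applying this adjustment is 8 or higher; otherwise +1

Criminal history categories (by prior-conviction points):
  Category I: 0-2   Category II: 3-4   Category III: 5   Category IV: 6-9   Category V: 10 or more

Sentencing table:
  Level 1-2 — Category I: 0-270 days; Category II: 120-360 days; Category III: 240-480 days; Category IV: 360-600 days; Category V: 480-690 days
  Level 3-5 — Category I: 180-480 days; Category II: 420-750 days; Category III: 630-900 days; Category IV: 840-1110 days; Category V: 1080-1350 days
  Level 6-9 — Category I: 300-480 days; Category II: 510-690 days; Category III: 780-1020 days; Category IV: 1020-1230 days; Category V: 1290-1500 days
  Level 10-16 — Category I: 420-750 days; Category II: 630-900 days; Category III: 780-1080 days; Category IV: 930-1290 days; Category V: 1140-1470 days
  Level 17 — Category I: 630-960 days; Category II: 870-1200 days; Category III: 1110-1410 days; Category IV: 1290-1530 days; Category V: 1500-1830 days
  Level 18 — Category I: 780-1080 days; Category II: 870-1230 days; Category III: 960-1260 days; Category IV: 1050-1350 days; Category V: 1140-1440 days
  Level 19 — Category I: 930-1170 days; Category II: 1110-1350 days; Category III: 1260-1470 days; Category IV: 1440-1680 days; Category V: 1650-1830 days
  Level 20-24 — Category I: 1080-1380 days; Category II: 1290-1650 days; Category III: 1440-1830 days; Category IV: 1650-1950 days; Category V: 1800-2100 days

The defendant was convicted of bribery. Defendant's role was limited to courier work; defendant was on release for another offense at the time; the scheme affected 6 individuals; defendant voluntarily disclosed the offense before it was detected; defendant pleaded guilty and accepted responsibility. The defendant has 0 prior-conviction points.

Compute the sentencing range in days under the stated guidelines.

Base offense level for bribery: 9.
S1 applies: 9 − 3 = 6.
S2 applies (level before this adjustment is 6 < 14, so +1): 6 + 1 = 7.
S3 applies: 7 − 2 = 5.
S4 does not apply.
S5 applies: 5 − 1 = 4.
S6 does not apply.
Final offense level: 4.
Criminal history: 0 prior points → Category I (0-2).
Level 4 falls in the 3-5 band.
Grid: Level 3-5 × Category I = 180-480 days.

180-480 days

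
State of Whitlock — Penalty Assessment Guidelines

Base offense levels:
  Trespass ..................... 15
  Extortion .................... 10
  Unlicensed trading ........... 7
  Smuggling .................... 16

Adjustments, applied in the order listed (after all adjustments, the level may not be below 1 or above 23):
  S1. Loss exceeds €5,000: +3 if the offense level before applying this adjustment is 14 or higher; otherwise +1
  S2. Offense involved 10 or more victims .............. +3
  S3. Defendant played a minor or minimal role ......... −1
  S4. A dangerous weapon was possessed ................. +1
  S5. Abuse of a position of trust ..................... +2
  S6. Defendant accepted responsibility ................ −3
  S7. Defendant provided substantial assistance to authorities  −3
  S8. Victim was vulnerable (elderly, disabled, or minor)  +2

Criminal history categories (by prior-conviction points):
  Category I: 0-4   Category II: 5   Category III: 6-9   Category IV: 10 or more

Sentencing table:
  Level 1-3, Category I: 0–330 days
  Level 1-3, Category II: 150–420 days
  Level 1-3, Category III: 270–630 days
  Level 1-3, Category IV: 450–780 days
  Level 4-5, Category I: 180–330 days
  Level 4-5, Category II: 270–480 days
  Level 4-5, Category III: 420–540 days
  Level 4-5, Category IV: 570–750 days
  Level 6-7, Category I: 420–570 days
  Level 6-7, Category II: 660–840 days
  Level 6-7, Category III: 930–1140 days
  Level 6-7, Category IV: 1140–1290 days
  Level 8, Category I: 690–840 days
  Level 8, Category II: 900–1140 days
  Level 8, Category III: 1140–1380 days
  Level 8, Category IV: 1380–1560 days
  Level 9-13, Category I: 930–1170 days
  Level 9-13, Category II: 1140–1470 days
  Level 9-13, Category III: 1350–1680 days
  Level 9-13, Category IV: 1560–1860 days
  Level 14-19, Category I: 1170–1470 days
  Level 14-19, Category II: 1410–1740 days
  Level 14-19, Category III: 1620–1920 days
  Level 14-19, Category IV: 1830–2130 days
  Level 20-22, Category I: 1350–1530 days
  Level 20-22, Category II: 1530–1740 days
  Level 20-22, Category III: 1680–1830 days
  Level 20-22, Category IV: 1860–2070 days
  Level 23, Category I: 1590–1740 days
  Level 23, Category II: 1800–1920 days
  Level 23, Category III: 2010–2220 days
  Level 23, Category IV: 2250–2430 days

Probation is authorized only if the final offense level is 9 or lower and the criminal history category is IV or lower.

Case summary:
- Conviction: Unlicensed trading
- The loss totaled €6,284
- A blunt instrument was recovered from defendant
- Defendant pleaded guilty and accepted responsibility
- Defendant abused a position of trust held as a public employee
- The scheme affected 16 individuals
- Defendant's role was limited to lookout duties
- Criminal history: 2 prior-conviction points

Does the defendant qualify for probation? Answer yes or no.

No

Base offense level for unlicensed trading: 7.
S1 applies (level before this adjustment is 7 < 14, so +1): 7 + 1 = 8.
S2 applies: 8 + 3 = 11.
S3 applies: 11 − 1 = 10.
S4 applies: 10 + 1 = 11.
S5 applies: 11 + 2 = 13.
S6 applies: 13 − 3 = 10.
Final offense level: 10.
Criminal history: 2 prior points → Category I (0-4).
Level 10 falls in the 9-13 band.
Grid: Level 9-13 × Category I = 930-1170 days.
Probation check: level 10 > 9 and category I ≤ IV → not eligible.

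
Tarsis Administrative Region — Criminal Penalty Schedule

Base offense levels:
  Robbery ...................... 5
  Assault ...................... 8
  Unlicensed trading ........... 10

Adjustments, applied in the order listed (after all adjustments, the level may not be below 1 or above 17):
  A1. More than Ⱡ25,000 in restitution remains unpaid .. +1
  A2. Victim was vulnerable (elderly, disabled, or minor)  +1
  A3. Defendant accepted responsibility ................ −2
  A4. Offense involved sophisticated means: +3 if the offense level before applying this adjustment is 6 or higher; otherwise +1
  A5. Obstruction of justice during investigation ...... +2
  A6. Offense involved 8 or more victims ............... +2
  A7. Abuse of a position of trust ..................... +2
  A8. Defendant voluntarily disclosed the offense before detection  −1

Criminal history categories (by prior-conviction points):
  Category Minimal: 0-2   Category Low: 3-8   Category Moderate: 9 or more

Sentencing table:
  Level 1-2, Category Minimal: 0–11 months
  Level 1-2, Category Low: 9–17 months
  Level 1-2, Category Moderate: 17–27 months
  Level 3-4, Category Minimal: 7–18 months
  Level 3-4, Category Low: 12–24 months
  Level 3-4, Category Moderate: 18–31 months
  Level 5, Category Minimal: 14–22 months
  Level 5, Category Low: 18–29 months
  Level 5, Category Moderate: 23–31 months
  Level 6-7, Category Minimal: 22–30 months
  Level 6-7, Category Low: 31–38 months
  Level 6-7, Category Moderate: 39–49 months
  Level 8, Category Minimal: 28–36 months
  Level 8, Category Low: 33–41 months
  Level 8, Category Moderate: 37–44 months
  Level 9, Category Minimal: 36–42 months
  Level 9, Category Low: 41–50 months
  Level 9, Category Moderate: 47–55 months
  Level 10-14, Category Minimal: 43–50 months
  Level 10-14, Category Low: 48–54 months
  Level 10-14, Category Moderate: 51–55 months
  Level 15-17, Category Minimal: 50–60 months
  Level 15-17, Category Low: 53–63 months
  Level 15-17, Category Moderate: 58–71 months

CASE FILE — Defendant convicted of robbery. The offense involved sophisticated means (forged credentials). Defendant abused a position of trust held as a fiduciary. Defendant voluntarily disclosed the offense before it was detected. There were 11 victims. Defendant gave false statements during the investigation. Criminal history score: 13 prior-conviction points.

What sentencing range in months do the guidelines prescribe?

51-55 months

Base offense level for robbery: 5.
A1 does not apply.
A3 does not apply.
A4 applies (level before this adjustment is 5 < 6, so +1): 5 + 1 = 6.
A5 applies: 6 + 2 = 8.
A6 applies: 8 + 2 = 10.
A7 applies: 10 + 2 = 12.
A8 applies: 12 − 1 = 11.
Final offense level: 11.
Criminal history: 13 prior points → Category Moderate (9+).
Level 11 falls in the 10-14 band.
Grid: Level 10-14 × Category Moderate = 51-55 months.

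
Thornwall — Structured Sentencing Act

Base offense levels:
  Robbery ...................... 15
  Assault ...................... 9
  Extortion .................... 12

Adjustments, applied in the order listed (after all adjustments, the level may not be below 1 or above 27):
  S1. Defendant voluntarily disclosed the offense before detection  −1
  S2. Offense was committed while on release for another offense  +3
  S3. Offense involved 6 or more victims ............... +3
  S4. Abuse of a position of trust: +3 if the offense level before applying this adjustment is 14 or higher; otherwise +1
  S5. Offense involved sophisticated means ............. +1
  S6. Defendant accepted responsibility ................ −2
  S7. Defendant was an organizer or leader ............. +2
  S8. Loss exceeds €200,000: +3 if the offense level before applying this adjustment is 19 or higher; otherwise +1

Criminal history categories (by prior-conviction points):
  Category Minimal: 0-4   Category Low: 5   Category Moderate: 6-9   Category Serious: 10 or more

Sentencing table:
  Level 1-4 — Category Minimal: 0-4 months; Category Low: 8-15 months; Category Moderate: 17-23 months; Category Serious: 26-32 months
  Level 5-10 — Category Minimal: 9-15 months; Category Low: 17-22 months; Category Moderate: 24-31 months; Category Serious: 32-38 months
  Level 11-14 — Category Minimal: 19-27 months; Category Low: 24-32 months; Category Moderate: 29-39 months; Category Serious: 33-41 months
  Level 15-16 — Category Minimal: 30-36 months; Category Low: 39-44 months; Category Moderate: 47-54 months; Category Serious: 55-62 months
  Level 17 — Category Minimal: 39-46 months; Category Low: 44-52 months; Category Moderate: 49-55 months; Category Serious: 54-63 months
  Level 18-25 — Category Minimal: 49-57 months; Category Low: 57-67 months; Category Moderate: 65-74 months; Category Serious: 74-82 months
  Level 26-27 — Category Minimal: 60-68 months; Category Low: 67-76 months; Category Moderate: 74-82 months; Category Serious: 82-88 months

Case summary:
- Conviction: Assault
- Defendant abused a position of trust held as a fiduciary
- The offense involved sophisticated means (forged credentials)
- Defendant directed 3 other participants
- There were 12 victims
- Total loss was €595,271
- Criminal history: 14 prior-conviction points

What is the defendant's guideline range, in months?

54-63 months

Base offense level for assault: 9.
S3 applies: 9 + 3 = 12.
S4 applies (level before this adjustment is 12 < 14, so +1): 12 + 1 = 13.
S5 applies: 13 + 1 = 14.
S7 applies: 14 + 2 = 16.
S8 applies (level before this adjustment is 16 < 19, so +1): 16 + 1 = 17.
Final offense level: 17.
Criminal history: 14 prior points → Category Serious (10+).
Level 17 falls in the 17 band.
Grid: Level 17 × Category Serious = 54-63 months.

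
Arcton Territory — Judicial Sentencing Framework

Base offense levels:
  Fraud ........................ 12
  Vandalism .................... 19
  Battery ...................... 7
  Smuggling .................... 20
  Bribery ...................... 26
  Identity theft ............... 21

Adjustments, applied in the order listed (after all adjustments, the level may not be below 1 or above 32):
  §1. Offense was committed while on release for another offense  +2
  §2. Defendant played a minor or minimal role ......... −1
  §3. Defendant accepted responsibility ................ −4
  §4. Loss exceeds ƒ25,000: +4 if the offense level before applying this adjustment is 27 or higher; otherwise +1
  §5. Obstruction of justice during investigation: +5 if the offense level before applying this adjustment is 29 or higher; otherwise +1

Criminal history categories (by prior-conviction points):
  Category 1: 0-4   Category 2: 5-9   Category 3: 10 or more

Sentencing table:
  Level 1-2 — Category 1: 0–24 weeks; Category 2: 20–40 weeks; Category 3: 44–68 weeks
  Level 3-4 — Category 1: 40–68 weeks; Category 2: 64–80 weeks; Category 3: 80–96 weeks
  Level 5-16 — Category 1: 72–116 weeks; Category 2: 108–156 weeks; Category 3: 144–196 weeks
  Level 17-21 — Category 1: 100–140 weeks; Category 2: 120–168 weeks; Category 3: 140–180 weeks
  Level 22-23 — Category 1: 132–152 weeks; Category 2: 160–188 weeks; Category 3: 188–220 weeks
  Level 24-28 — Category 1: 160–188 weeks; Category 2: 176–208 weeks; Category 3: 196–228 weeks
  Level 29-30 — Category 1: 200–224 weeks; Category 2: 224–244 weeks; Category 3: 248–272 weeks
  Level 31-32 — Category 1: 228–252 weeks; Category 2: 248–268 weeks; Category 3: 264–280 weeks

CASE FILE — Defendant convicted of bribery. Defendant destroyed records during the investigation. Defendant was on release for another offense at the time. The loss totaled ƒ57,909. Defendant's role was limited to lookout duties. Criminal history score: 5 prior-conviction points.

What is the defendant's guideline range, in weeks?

248-268 weeks

Base offense level for bribery: 26.
§1 applies: 26 + 2 = 28.
§2 applies: 28 − 1 = 27.
§4 applies (level before this adjustment is 27 ≥ 27, so +4): 27 + 4 = 31.
§5 applies (level before this adjustment is 31 ≥ 29, so +5): 31 + 5 = 36.
Level 36 exceeds the maximum of 32; capped at 32.
Final offense level: 32.
Criminal history: 5 prior points → Category 2 (5-9).
Level 32 falls in the 31-32 band.
Grid: Level 31-32 × Category 2 = 248-268 weeks.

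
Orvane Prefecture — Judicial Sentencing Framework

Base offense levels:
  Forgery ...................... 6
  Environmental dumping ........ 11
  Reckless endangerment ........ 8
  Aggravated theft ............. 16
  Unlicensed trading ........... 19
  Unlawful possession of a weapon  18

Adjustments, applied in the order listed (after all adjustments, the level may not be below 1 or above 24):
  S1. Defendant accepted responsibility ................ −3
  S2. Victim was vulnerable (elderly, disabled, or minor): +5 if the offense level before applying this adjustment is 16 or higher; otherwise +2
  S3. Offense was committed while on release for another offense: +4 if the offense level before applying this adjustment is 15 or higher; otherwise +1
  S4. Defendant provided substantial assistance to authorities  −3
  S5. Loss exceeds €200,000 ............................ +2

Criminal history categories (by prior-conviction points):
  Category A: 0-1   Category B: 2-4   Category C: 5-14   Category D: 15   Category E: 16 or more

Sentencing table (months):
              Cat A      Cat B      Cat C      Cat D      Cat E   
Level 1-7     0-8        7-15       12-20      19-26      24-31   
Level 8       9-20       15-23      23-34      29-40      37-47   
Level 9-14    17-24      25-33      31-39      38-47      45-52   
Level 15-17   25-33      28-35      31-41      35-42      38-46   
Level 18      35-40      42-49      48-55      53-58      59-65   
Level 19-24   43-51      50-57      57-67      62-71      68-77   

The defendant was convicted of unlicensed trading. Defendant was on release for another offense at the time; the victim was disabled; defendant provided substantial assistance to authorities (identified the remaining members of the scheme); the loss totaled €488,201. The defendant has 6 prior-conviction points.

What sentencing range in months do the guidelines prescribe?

57-67 months

Base offense level for unlicensed trading: 19.
S2 applies (level before this adjustment is 19 ≥ 16, so +5): 19 + 5 = 24.
S3 applies (level before this adjustment is 24 ≥ 15, so +4): 24 + 4 = 28.
S4 applies: 28 − 3 = 25.
S5 applies: 25 + 2 = 27.
Level 27 exceeds the maximum of 24; capped at 24.
Final offense level: 24.
Criminal history: 6 prior points → Category C (5-14).
Level 24 falls in the 19-24 band.
Grid: Level 19-24 × Category C = 57-67 months.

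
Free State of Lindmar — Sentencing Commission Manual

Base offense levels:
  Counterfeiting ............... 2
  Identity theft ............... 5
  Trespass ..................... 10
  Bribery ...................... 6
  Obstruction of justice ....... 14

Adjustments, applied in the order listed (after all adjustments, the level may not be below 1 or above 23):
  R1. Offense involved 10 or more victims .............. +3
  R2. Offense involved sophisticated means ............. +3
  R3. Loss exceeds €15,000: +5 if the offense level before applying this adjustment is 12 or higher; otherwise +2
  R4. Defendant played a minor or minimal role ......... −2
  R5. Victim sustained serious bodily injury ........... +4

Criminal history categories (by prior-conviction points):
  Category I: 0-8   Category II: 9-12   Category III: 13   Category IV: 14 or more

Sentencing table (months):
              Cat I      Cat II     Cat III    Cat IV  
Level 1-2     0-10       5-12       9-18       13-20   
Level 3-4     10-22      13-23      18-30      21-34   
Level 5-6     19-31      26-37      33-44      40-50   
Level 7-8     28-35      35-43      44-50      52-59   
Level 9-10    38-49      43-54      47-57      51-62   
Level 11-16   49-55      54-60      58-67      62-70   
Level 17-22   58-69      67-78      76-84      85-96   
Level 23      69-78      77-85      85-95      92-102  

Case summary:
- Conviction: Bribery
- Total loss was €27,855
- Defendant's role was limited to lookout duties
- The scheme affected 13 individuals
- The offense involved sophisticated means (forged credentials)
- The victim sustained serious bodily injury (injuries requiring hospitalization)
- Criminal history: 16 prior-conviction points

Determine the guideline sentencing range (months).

85-96 months

Base offense level for bribery: 6.
R1 applies: 6 + 3 = 9.
R2 applies: 9 + 3 = 12.
R3 applies (level before this adjustment is 12 ≥ 12, so +5): 12 + 5 = 17.
R4 applies: 17 − 2 = 15.
R5 applies: 15 + 4 = 19.
Final offense level: 19.
Criminal history: 16 prior points → Category IV (14+).
Level 19 falls in the 17-22 band.
Grid: Level 17-22 × Category IV = 85-96 months.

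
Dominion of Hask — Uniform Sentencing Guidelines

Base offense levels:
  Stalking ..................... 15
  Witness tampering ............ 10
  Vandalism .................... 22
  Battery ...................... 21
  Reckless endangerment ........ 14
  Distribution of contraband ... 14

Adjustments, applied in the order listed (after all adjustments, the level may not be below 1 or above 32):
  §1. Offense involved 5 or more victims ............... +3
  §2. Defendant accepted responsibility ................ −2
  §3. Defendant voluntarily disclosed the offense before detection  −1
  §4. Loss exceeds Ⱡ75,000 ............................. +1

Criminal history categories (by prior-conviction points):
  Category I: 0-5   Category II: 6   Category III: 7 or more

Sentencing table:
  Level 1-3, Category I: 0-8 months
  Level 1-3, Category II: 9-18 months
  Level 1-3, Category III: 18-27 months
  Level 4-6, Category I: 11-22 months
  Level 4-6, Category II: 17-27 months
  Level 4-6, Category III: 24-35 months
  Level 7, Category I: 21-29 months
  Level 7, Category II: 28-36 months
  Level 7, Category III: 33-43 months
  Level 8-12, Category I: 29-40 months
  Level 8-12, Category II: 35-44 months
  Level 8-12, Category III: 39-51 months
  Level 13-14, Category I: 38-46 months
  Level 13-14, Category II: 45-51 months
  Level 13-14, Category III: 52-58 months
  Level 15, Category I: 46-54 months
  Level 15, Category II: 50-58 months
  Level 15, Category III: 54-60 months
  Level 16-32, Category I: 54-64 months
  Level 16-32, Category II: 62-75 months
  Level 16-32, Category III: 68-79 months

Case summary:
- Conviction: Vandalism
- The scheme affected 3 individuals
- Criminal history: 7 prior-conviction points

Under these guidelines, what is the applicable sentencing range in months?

68-79 months

Base offense level for vandalism: 22.
Final offense level: 22.
Criminal history: 7 prior points → Category III (7+).
Level 22 falls in the 16-32 band.
Grid: Level 16-32 × Category III = 68-79 months.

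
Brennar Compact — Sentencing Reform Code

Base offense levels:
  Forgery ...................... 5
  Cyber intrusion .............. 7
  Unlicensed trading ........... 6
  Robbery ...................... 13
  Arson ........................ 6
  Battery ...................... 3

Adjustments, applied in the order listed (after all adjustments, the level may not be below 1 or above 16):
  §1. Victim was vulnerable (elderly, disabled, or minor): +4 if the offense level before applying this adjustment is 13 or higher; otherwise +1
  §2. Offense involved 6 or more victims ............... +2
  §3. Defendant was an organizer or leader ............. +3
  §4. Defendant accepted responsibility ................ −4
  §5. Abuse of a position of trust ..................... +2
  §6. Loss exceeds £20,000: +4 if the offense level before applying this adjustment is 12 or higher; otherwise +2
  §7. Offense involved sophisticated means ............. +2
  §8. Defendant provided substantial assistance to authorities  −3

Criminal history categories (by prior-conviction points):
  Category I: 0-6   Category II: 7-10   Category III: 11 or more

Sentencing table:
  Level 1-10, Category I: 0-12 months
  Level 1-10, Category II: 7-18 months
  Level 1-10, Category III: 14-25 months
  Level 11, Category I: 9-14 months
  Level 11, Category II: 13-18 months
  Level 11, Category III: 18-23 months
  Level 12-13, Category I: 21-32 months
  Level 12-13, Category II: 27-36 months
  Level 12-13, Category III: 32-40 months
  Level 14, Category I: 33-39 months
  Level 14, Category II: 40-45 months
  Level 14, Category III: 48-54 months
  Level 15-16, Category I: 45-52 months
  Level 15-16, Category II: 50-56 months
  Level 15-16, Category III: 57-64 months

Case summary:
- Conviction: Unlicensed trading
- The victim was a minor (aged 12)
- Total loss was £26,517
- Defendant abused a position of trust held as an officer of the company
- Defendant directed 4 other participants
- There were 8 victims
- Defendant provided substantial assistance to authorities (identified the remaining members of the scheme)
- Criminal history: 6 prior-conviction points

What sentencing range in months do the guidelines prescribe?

Base offense level for unlicensed trading: 6.
§1 applies (level before this adjustment is 6 < 13, so +1): 6 + 1 = 7.
§2 applies: 7 + 2 = 9.
§3 applies: 9 + 3 = 12.
§4 does not apply.
§5 applies: 12 + 2 = 14.
§6 applies (level before this adjustment is 14 ≥ 12, so +4): 14 + 4 = 18.
§8 applies: 18 − 3 = 15.
Final offense level: 15.
Criminal history: 6 prior points → Category I (0-6).
Level 15 falls in the 15-16 band.
Grid: Level 15-16 × Category I = 45-52 months.

45-52 months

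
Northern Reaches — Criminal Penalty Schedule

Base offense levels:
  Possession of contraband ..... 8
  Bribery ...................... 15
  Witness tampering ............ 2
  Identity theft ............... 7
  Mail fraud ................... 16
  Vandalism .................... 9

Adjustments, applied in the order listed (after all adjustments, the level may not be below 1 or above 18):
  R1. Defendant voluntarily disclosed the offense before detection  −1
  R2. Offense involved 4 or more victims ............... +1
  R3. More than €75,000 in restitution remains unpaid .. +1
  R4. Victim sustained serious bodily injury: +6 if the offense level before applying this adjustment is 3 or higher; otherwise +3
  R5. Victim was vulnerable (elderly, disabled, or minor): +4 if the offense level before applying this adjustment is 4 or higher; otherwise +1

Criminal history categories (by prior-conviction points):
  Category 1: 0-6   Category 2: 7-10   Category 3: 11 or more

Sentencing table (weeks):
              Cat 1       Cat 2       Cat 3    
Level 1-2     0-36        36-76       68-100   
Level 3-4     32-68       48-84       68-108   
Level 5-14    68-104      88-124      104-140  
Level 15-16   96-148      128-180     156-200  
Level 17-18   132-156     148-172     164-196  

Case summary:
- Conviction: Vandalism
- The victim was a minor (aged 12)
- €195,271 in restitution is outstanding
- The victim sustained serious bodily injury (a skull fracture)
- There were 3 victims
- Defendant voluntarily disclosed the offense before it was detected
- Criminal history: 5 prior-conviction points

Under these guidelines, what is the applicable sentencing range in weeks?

132-156 weeks

Base offense level for vandalism: 9.
R1 applies: 9 − 1 = 8.
R3 applies: 8 + 1 = 9.
R4 applies (level before this adjustment is 9 ≥ 3, so +6): 9 + 6 = 15.
R5 applies (level before this adjustment is 15 ≥ 4, so +4): 15 + 4 = 19.
Level 19 exceeds the maximum of 18; capped at 18.
Final offense level: 18.
Criminal history: 5 prior points → Category 1 (0-6).
Level 18 falls in the 17-18 band.
Grid: Level 17-18 × Category 1 = 132-156 weeks.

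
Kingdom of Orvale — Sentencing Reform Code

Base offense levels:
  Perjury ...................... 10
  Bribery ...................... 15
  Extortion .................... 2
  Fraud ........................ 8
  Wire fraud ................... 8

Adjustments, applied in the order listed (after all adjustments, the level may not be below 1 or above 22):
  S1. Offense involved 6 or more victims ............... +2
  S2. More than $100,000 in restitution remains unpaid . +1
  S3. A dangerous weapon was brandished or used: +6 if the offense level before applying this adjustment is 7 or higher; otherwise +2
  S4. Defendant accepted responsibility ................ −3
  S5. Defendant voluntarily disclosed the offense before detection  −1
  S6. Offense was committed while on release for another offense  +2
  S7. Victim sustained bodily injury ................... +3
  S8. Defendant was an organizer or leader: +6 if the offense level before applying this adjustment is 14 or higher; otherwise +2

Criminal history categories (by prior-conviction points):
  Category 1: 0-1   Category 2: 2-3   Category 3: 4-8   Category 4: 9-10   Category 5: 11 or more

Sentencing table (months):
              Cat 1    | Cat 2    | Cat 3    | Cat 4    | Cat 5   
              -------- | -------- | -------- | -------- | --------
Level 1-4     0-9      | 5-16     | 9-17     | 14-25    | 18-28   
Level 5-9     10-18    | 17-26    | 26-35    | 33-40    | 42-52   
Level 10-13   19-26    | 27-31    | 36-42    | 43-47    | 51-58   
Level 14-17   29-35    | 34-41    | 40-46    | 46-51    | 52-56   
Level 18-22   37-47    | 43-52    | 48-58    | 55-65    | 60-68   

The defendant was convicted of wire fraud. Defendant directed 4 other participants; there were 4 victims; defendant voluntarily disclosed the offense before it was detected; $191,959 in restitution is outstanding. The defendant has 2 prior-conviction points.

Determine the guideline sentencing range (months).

27-31 months

Base offense level for wire fraud: 8.
S2 applies: 8 + 1 = 9.
S5 applies: 9 − 1 = 8.
S6 does not apply.
S7 does not apply.
S8 applies (level before this adjustment is 8 < 14, so +2): 8 + 2 = 10.
Final offense level: 10.
Criminal history: 2 prior points → Category 2 (2-3).
Level 10 falls in the 10-13 band.
Grid: Level 10-13 × Category 2 = 27-31 months.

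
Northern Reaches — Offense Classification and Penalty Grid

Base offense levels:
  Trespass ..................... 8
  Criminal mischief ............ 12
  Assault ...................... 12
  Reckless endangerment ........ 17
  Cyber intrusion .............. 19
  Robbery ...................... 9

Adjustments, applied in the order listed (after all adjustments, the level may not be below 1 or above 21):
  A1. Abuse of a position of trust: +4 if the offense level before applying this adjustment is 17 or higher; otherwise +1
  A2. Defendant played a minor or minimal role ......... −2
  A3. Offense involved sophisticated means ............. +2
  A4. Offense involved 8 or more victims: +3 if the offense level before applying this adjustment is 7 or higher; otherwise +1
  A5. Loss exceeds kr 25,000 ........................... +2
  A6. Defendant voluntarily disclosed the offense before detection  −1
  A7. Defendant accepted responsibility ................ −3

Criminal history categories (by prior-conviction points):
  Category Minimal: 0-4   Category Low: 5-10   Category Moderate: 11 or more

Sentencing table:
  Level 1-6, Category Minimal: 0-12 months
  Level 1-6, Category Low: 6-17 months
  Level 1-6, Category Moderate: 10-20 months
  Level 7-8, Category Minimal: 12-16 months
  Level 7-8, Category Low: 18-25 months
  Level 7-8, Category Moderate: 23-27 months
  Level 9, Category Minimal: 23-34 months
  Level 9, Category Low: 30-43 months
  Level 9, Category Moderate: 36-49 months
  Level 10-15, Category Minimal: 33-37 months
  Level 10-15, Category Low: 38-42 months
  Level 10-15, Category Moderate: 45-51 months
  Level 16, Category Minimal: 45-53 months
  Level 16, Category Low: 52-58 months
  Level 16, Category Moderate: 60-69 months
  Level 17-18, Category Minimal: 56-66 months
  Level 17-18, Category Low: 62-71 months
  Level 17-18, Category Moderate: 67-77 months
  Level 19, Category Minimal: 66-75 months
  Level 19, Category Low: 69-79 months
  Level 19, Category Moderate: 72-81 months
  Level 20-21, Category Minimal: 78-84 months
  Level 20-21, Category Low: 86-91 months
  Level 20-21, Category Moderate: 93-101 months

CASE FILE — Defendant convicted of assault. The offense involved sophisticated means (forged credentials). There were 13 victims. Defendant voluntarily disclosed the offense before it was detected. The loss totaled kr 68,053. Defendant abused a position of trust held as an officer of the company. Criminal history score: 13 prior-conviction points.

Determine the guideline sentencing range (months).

72-81 months

Base offense level for assault: 12.
A1 applies (level before this adjustment is 12 < 17, so +1): 12 + 1 = 13.
A2 does not apply.
A3 applies: 13 + 2 = 15.
A4 applies (level before this adjustment is 15 ≥ 7, so +3): 15 + 3 = 18.
A5 applies: 18 + 2 = 20.
A6 applies: 20 − 1 = 19.
A7 does not apply.
Final offense level: 19.
Criminal history: 13 prior points → Category Moderate (11+).
Level 19 falls in the 19 band.
Grid: Level 19 × Category Moderate = 72-81 months.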